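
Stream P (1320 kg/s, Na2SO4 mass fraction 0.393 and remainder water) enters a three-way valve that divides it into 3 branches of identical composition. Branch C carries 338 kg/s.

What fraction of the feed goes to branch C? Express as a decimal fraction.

0.256

Fraction to C = 338/1320 = 0.2561.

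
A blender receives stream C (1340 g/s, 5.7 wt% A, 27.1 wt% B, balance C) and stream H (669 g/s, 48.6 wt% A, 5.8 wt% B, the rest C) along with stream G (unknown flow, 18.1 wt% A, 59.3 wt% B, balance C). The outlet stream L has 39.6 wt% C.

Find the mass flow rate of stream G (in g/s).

Let G be the unknown flow. Total out = 2009 + G.
C balance: 1205.5 + 0.226·G = 0.396·(2009 + G)
(0.226 − 0.396)·G = 0.396×2009 − 1205.5 = -409.98
G = -409.98 / -0.170 = 2411.6 g/s

2412 g/s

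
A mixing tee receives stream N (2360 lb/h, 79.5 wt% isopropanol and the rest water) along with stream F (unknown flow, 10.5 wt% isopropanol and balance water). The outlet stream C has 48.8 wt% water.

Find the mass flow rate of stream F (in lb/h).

1641 lb/h

Let F be the unknown flow. Total out = 2360 + F.
water balance: 483.8 + 0.895·F = 0.488·(2360 + F)
(0.895 − 0.488)·F = 0.488×2360 − 483.8 = 667.88
F = 667.88 / 0.407 = 1641 lb/h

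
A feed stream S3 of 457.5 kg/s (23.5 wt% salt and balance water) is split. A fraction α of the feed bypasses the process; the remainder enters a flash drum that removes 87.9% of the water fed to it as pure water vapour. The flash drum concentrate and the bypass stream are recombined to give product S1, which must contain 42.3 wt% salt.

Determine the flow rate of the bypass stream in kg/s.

155.1 kg/s

All 457.5×0.235 = 107.51 kg/s of salt reaches S1, so S1 = 107.51/0.423 = 254.17 kg/s and vapour = 203.33 kg/s.
The evaporator receives (1−α)·457.5 of feed at 0.765 water and removes 0.879 of that water:
0.879×0.765×(1−α)×457.5 = 203.33
(1−α) = 203.33/307.64 = 0.6609;  α = 0.3391.
Bypass flow = 0.3391×457.5 = 155.12 kg/s.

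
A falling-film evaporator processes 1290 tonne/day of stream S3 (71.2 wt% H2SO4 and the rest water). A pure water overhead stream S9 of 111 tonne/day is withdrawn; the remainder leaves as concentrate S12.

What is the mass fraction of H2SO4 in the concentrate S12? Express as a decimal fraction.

H2SO4 is not removed: 1290×0.712 = 918.48 tonne/day of H2SO4 enters S12.
Concentrate = 1290 − 111 = 1179 tonne/day.
Mass fraction = 918.48/1179 = 0.779.

0.779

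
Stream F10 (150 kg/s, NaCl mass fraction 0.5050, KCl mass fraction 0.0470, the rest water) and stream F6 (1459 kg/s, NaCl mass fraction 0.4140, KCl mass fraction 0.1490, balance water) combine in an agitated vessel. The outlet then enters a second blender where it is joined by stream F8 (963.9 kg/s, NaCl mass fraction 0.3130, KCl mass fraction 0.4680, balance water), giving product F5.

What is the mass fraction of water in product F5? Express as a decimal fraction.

0.3560

Overall, product flow = 2572.9 kg/s.
water in = 150×0.448 + 1459×0.437 + 963.9×0.219 = 915.88 kg/s.
water fraction in F5 = 0.3560.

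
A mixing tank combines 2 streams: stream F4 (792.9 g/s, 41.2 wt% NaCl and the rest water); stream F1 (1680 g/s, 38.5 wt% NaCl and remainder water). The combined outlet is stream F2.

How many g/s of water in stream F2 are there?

1499 g/s

water out = water in = 792.9×0.588 + 1680×0.615 = 1499.4 g/s.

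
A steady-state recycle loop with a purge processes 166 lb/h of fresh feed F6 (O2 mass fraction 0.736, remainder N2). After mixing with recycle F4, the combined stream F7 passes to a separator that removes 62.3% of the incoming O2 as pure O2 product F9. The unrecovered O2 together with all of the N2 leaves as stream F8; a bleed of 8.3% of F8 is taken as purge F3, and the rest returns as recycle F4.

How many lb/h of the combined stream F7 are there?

N2 enters only via F6 and leaves only via the purge: 166×0.264 = 0.083×(N2 in F8), and the separator passes all N2, so N2 in F7 = N2 in F8 = 528 lb/h.
O2 in F7: m_A = 166×0.736 + (1−0.083)·(1−0.623)·m_A, so m_A = 122.18/0.6543 = 186.73 lb/h.
F7 = 186.73 + 528 = 714.73 lb/h.

714.7 lb/h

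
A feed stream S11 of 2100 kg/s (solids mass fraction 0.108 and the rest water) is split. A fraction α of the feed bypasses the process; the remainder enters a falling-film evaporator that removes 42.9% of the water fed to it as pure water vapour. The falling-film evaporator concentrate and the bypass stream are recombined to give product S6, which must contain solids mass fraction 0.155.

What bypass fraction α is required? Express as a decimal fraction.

All 2100×0.108 = 226.8 kg/s of solids reaches S6, so S6 = 226.8/0.155 = 1463.2 kg/s and vapour = 636.77 kg/s.
The evaporator receives (1−α)·2100 of feed at 0.892 water and removes 0.429 of that water:
0.429×0.892×(1−α)×2100 = 636.77
(1−α) = 636.77/803.6 = 0.7924;  α = 0.2076.

0.208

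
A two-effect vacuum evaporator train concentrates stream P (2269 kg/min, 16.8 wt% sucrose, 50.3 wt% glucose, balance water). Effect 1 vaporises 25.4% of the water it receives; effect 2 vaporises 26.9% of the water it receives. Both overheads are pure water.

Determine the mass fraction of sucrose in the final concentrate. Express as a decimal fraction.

0.198

water in feed = 2269×0.329 = 746.5 kg/min.
After stage 1: water left = (1−0.254)×746.5 = 556.89; stream total = 2079.4 kg/min.
After stage 2: water left = (1−0.269)×556.89 = 407.09; final concentrate = 1929.6 kg/min.
sucrose fraction = 381.19/1929.6 = 0.198.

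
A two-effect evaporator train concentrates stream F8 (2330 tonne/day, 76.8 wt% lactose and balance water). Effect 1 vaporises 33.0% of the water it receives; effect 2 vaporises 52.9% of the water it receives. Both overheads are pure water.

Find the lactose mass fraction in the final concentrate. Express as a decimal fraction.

0.9130

water in feed = 2330×0.232 = 540.56 tonne/day.
After stage 1: water left = (1−0.330)×540.56 = 362.18; stream total = 2151.6 tonne/day.
After stage 2: water left = (1−0.529)×362.18 = 170.58; final concentrate = 1960 tonne/day.
lactose fraction = 1789.4/1960 = 0.9130.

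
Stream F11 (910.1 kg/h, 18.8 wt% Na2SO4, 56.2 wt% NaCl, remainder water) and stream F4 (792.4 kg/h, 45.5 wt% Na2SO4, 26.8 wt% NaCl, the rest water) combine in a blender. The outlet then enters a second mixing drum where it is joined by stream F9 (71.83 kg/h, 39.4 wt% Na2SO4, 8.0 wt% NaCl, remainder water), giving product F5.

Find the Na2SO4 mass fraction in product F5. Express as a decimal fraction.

Overall, product flow = 1774.3 kg/h.
Na2SO4 in = 910.1×0.188 + 792.4×0.455 + 71.83×0.394 = 559.94 kg/h.
Na2SO4 fraction in F5 = 0.316.

0.316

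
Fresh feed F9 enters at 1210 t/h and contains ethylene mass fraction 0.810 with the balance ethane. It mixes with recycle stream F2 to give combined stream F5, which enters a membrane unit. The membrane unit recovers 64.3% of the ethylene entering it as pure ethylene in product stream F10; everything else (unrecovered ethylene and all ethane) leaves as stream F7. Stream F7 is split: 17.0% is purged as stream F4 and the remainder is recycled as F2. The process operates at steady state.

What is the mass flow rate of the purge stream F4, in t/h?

314.4 t/h

ethane enters only via F9 and leaves only via the purge: 1210×0.190 = 0.170×(ethane in F7), and the membrane unit passes all ethane, so ethane in F5 = ethane in F7 = 1352.4 t/h.
ethylene in F5: m_A = 1210×0.810 + (1−0.170)·(1−0.643)·m_A, so m_A = 980.1/0.7037 = 1392.8 t/h.
F7 = (1−0.643)×1392.8 + 1352.4 = 1849.6 t/h.
Purge F4 = 0.170×1849.6 = 314.43 t/h.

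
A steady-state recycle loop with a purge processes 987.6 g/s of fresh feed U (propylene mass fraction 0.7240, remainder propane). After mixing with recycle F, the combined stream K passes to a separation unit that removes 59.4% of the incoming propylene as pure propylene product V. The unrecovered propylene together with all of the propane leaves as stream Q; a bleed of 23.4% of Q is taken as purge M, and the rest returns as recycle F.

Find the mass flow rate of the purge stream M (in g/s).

propane enters only via U and leaves only via the purge: 987.6×0.276 = 0.234×(propane in Q), and the separation unit passes all propane, so propane in K = propane in Q = 1164.9 g/s.
propylene in K: m_A = 987.6×0.724 + (1−0.234)·(1−0.594)·m_A, so m_A = 715.02/0.6890 = 1037.8 g/s.
Q = (1−0.594)×1037.8 + 1164.9 = 1586.2 g/s.
Purge M = 0.234×1586.2 = 371.17 g/s.

371.2 g/s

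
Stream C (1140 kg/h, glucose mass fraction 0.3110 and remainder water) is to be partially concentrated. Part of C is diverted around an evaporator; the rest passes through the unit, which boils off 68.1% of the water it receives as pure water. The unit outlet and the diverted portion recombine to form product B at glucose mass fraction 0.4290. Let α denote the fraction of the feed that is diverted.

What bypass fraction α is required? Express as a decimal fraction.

0.414

All 1140×0.311 = 354.54 kg/h of glucose reaches B, so B = 354.54/0.429 = 826.43 kg/h and vapour = 313.57 kg/h.
The evaporator receives (1−α)·1140 of feed at 0.689 water and removes 0.681 of that water:
0.681×0.689×(1−α)×1140 = 313.57
(1−α) = 313.57/534.9 = 0.5862;  α = 0.4138.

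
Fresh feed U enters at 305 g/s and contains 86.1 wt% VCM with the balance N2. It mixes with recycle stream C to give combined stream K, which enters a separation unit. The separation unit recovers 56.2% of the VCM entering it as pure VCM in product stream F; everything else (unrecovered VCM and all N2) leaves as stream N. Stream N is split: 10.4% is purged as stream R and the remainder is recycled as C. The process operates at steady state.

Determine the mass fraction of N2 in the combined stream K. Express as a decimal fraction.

N2 enters only via U and leaves only via the purge: 305×0.139 = 0.104×(N2 in N), and the separation unit passes all N2, so N2 in K = N2 in N = 407.64 g/s.
VCM in K: m_A = 305×0.861 + (1−0.104)·(1−0.562)·m_A, so m_A = 262.61/0.6076 = 432.23 g/s.
K = 432.23 + 407.64 = 839.88 g/s.
N2 fraction in K = 407.64/839.88 = 0.485.

0.485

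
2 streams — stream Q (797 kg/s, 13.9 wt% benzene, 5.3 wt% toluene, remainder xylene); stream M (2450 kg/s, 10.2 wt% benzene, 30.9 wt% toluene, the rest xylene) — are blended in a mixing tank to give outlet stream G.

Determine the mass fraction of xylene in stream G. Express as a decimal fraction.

Total flow out = 797 + 2450 = 3247 kg/s.
xylene in = 797×0.808 + 2450×0.589 = 2087 kg/s.
xylene mass fraction in G = 2087/3247 = 0.643.

0.643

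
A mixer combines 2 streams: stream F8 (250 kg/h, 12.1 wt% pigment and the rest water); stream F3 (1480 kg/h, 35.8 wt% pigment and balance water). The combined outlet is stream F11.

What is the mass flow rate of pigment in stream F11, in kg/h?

560.1 kg/h

pigment out = pigment in = 250×0.121 + 1480×0.358 = 560.09 kg/h.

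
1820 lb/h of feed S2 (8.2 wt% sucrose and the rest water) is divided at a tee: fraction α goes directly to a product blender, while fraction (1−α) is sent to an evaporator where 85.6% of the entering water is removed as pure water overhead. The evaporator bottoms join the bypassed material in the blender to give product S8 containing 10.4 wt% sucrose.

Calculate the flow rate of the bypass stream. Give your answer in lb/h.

All 1820×0.082 = 149.24 lb/h of sucrose reaches S8, so S8 = 149.24/0.104 = 1435 lb/h and vapour = 385 lb/h.
The evaporator receives (1−α)·1820 of feed at 0.918 water and removes 0.856 of that water:
0.856×0.918×(1−α)×1820 = 385
(1−α) = 385/1430.2 = 0.2692;  α = 0.7308.
Bypass flow = 0.7308×1820 = 1330.1 lb/h.

1330 lb/h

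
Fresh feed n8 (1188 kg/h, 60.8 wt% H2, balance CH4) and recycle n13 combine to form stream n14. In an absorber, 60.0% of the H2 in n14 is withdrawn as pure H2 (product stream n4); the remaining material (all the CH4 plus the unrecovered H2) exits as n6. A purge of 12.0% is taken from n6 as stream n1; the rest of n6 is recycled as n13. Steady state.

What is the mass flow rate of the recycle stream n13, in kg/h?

3807 kg/h

CH4 enters only via n8 and leaves only via the purge: 1188×0.392 = 0.120×(CH4 in n6), and the absorber passes all CH4, so CH4 in n14 = CH4 in n6 = 3880.8 kg/h.
H2 in n14: m_A = 1188×0.608 + (1−0.120)·(1−0.600)·m_A, so m_A = 722.3/0.6480 = 1114.7 kg/h.
n6 = (1−0.600)×1114.7 + 3880.8 = 4326.7 kg/h.
Recycle n13 = (1−0.120)×4326.7 = 3807.5 kg/h.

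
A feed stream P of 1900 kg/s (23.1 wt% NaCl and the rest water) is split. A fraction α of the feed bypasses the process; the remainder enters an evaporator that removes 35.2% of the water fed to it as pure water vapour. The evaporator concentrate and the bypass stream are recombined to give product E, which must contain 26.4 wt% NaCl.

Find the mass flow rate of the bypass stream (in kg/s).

All 1900×0.231 = 438.9 kg/s of NaCl reaches E, so E = 438.9/0.264 = 1662.5 kg/s and vapour = 237.5 kg/s.
The evaporator receives (1−α)·1900 of feed at 0.769 water and removes 0.352 of that water:
0.352×0.769×(1−α)×1900 = 237.5
(1−α) = 237.5/514.31 = 0.4618;  α = 0.5382.
Bypass flow = 0.5382×1900 = 1022.6 kg/s.

1023 kg/s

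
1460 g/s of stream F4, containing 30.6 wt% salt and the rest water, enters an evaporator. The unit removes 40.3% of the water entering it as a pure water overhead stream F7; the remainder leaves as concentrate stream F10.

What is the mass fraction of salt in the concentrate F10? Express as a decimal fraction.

salt is not removed: 1460×0.306 = 446.76 g/s of salt enters F10.
water entering = 1460×0.694 = 1013.2 g/s; overhead removed = 0.403×1013.2 = 408.34 g/s.
Concentrate = 1460 − 408.34 = 1051.7 g/s.
Mass fraction = 446.76/1051.7 = 0.4248.

0.4248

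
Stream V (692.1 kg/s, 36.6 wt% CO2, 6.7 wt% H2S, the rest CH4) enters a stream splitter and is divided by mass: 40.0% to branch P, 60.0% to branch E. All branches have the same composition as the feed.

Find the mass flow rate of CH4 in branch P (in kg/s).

157 kg/s

Branch P total = 0.400×692.1 = 276.84 kg/s.
CH4 in P = 0.567×276.84 = 156.97 kg/s.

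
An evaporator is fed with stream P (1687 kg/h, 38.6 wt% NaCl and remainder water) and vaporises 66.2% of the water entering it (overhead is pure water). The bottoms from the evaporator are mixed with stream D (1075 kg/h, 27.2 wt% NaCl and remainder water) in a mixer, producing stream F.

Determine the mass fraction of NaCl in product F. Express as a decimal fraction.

0.454

Vapour removed = 0.662×0.614×1687 = 685.71 kg/h; concentrate = 1001.3 kg/h.
NaCl reaching the mixer = 651.18 (from concentrate) + 1075×0.272 = 943.58 kg/h.
Product flow = 1001.3 + 1075 = 2076.3 kg/h; NaCl fraction = 0.454.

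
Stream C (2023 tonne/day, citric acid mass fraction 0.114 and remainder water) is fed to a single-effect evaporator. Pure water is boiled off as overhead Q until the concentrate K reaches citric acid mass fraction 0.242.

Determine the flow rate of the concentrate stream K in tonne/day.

953 tonne/day

citric acid is conserved: 2023×0.114 = 230.62 tonne/day all reports to the concentrate.
Concentrate = 230.62/(target fraction) = 952.98 tonne/day.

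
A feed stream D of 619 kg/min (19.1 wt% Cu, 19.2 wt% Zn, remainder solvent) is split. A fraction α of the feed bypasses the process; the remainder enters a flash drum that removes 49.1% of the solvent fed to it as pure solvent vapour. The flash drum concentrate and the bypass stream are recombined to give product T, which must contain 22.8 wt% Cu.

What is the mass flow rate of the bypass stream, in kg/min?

All 619×0.191 = 118.23 kg/min of Cu reaches T, so T = 118.23/0.228 = 518.55 kg/min and vapour = 100.45 kg/min.
The evaporator receives (1−α)·619 of feed at 0.617 solvent and removes 0.491 of that solvent:
0.491×0.617×(1−α)×619 = 100.45
(1−α) = 100.45/187.52 = 0.5357;  α = 0.4643.
Bypass flow = 0.4643×619 = 287.42 kg/min.

287.4 kg/min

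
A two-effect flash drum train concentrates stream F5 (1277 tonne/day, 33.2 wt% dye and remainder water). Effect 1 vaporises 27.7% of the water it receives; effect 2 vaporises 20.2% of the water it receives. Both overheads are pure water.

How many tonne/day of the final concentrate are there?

water in feed = 1277×0.668 = 853.04 tonne/day.
After stage 1: water left = (1−0.277)×853.04 = 616.75; stream total = 1040.7 tonne/day.
After stage 2: water left = (1−0.202)×616.75 = 492.16; final concentrate = 916.13 tonne/day.

916.1 tonne/day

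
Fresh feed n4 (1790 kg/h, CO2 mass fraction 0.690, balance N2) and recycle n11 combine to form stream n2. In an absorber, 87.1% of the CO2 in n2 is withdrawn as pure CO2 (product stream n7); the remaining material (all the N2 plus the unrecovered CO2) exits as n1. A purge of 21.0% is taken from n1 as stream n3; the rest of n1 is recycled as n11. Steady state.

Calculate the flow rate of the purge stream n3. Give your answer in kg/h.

N2 enters only via n4 and leaves only via the purge: 1790×0.310 = 0.210×(N2 in n1), and the absorber passes all N2, so N2 in n2 = N2 in n1 = 2642.4 kg/h.
CO2 in n2: m_A = 1790×0.690 + (1−0.210)·(1−0.871)·m_A, so m_A = 1235.1/0.8981 = 1375.3 kg/h.
n1 = (1−0.871)×1375.3 + 2642.4 = 2819.8 kg/h.
Purge n3 = 0.210×2819.8 = 592.16 kg/h.

592.2 kg/h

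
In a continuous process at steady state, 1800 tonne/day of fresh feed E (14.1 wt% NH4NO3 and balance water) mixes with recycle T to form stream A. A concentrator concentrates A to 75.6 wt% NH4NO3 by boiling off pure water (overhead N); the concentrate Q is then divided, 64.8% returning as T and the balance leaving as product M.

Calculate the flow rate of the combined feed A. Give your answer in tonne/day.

2418 tonne/day

Overall NH4NO3 balance (none leaves overhead): NH4NO3 in fresh feed = NH4NO3 in product, i.e. 1800×0.141 = (1−0.648)·Q·0.756.
Q = 253.8/(0.756×0.352) = 953.73 tonne/day.
Recycle T = 0.648×953.73 = 618.02 tonne/day.
Combined feed A = 1800 + 618.02 = 2418 tonne/day.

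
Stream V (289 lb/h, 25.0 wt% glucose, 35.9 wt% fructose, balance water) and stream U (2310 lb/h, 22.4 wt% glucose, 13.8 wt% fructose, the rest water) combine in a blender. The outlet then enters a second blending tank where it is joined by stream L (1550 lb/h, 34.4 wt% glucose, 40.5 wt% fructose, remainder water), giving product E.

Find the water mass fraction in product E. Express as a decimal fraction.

Overall, product flow = 4149 lb/h.
water in = 289×0.391 + 2310×0.638 + 1550×0.251 = 1975.8 lb/h.
water fraction in E = 0.476.

0.476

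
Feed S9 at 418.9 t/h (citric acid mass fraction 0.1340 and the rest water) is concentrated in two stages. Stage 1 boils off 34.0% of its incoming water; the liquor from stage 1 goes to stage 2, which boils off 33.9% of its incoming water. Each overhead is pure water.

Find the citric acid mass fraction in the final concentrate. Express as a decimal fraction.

water in feed = 418.9×0.866 = 362.77 t/h.
After stage 1: water left = (1−0.340)×362.77 = 239.43; stream total = 295.56 t/h.
After stage 2: water left = (1−0.339)×239.43 = 158.26; final concentrate = 214.39 t/h.
citric acid fraction = 56.133/214.39 = 0.2618.

0.2618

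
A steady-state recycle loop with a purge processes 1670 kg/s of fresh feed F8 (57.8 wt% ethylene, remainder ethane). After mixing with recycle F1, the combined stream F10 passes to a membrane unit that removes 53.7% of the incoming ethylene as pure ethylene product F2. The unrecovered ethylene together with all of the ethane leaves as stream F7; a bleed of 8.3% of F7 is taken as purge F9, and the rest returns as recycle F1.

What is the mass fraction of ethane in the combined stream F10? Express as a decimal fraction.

ethane enters only via F8 and leaves only via the purge: 1670×0.422 = 0.083×(ethane in F7), and the membrane unit passes all ethane, so ethane in F10 = ethane in F7 = 8490.8 kg/s.
ethylene in F10: m_A = 1670×0.578 + (1−0.083)·(1−0.537)·m_A, so m_A = 965.26/0.5754 = 1677.5 kg/s.
F10 = 1677.5 + 8490.8 = 10168 kg/s.
ethane fraction in F10 = 8490.8/10168 = 0.8350.

0.8350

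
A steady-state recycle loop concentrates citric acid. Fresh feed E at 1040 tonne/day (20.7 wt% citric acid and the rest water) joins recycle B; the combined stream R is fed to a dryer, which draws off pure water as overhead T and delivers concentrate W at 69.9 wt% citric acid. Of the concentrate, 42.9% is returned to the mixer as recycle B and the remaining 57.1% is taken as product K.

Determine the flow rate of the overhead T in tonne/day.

Overall citric acid balance (none leaves overhead): citric acid in fresh feed = citric acid in product, i.e. 1040×0.207 = (1−0.429)·W·0.699.
W = 215.28/(0.699×0.571) = 539.37 tonne/day.
Recycle B = 0.429×539.37 = 231.39 tonne/day.
Combined feed R = 1040 + 231.39 = 1271.4 tonne/day.
Overhead T = R − W = 1271.4 − 539.37 = 732.02 tonne/day.

732 tonne/day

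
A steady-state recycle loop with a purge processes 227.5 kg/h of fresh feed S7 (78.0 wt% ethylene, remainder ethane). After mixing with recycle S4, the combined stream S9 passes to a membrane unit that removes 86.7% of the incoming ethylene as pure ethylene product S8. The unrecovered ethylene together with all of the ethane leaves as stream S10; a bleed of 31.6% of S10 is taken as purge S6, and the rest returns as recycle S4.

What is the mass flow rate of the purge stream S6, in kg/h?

58.25 kg/h

ethane enters only via S7 and leaves only via the purge: 227.5×0.220 = 0.316×(ethane in S10), and the membrane unit passes all ethane, so ethane in S9 = ethane in S10 = 158.39 kg/h.
ethylene in S9: m_A = 227.5×0.780 + (1−0.316)·(1−0.867)·m_A, so m_A = 177.45/0.9090 = 195.21 kg/h.
S10 = (1−0.867)×195.21 + 158.39 = 184.35 kg/h.
Purge S6 = 0.316×184.35 = 58.254 kg/h.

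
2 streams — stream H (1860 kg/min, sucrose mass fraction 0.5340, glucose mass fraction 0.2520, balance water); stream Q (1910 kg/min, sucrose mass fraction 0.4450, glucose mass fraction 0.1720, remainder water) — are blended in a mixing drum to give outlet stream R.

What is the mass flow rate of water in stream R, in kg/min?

water out = water in = 1860×0.214 + 1910×0.383 = 1129.6 kg/min.

1130 kg/min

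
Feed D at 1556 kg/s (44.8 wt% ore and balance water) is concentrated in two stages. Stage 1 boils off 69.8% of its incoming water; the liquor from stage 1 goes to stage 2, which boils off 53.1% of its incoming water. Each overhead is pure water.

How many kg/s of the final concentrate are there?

818.7 kg/s

water in feed = 1556×0.552 = 858.91 kg/s.
After stage 1: water left = (1−0.698)×858.91 = 259.39; stream total = 956.48 kg/s.
After stage 2: water left = (1−0.531)×259.39 = 121.65; final concentrate = 818.74 kg/s.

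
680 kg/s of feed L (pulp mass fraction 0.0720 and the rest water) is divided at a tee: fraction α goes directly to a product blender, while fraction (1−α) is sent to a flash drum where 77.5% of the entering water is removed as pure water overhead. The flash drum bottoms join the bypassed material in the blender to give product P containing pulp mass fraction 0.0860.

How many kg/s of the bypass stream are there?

526.1 kg/s

All 680×0.072 = 48.96 kg/s of pulp reaches P, so P = 48.96/0.086 = 569.3 kg/s and vapour = 110.7 kg/s.
The evaporator receives (1−α)·680 of feed at 0.928 water and removes 0.775 of that water:
0.775×0.928×(1−α)×680 = 110.7
(1−α) = 110.7/489.06 = 0.2263;  α = 0.7737.
Bypass flow = 0.7737×680 = 526.08 kg/s.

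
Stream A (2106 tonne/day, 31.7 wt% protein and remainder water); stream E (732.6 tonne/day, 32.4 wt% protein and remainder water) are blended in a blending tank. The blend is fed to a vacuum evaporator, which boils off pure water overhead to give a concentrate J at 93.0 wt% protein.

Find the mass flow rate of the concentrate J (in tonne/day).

973.1 tonne/day

protein entering = 2106×0.317 + 732.6×0.324 = 904.96 tonne/day.
All protein reports to J, so J = 904.96/0.930 = 973.08 tonne/day.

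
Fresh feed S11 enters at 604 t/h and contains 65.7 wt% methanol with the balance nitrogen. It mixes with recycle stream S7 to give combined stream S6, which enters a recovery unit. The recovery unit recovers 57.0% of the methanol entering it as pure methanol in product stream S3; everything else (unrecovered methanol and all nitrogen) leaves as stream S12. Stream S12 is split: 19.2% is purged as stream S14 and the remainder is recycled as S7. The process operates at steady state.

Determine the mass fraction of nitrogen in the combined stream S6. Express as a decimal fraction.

nitrogen enters only via S11 and leaves only via the purge: 604×0.343 = 0.192×(nitrogen in S12), and the recovery unit passes all nitrogen, so nitrogen in S6 = nitrogen in S12 = 1079 t/h.
methanol in S6: m_A = 604×0.657 + (1−0.192)·(1−0.570)·m_A, so m_A = 396.83/0.6526 = 608.11 t/h.
S6 = 608.11 + 1079 = 1687.1 t/h.
nitrogen fraction in S6 = 1079/1687.1 = 0.6396.

0.6396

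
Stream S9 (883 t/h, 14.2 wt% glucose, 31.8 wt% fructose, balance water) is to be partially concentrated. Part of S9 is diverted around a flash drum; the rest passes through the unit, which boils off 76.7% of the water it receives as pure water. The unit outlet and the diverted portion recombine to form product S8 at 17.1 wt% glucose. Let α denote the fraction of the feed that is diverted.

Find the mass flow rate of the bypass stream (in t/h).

All 883×0.142 = 125.39 t/h of glucose reaches S8, so S8 = 125.39/0.171 = 733.25 t/h and vapour = 149.75 t/h.
The evaporator receives (1−α)·883 of feed at 0.540 water and removes 0.767 of that water:
0.767×0.540×(1−α)×883 = 149.75
(1−α) = 149.75/365.72 = 0.4095;  α = 0.5905.
Bypass flow = 0.5905×883 = 521.45 t/h.

521.4 t/h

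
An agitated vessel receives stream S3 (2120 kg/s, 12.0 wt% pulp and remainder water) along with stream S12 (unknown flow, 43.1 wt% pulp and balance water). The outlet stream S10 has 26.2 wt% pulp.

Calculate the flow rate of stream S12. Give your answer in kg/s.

Let S12 be the unknown flow. Total out = 2120 + S12.
pulp balance: 254.4 + 0.431·S12 = 0.262·(2120 + S12)
(0.431 − 0.262)·S12 = 0.262×2120 − 254.4 = 301.04
S12 = 301.04 / 0.169 = 1781.3 kg/s

1781 kg/s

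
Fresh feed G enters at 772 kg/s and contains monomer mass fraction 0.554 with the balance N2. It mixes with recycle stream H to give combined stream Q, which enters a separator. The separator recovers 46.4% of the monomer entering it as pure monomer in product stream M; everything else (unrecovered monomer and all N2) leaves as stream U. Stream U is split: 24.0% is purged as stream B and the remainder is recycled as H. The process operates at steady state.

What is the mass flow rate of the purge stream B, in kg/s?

437.1 kg/s

N2 enters only via G and leaves only via the purge: 772×0.446 = 0.240×(N2 in U), and the separator passes all N2, so N2 in Q = N2 in U = 1434.6 kg/s.
monomer in Q: m_A = 772×0.554 + (1−0.240)·(1−0.464)·m_A, so m_A = 427.69/0.5926 = 721.67 kg/s.
U = (1−0.464)×721.67 + 1434.6 = 1821.4 kg/s.
Purge B = 0.240×1821.4 = 437.15 kg/s.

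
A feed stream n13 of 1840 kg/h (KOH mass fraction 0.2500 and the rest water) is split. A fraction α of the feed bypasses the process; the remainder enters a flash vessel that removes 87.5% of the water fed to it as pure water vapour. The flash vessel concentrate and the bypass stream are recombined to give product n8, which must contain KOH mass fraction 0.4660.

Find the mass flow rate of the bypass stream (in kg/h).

All 1840×0.250 = 460 kg/h of KOH reaches n8, so n8 = 460/0.466 = 987.12 kg/h and vapour = 852.88 kg/h.
The evaporator receives (1−α)·1840 of feed at 0.750 water and removes 0.875 of that water:
0.875×0.750×(1−α)×1840 = 852.88
(1−α) = 852.88/1207.5 = 0.7063;  α = 0.2937.
Bypass flow = 0.2937×1840 = 540.38 kg/h.

540.4 kg/h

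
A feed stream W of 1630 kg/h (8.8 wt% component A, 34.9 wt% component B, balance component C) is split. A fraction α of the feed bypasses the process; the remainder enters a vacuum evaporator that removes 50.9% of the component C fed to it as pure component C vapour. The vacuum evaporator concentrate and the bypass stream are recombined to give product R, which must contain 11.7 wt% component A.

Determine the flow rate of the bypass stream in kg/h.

All 1630×0.088 = 143.44 kg/h of component A reaches R, so R = 143.44/0.117 = 1226 kg/h and vapour = 404.02 kg/h.
The evaporator receives (1−α)·1630 of feed at 0.563 component C and removes 0.509 of that component C:
0.509×0.563×(1−α)×1630 = 404.02
(1−α) = 404.02/467.1 = 0.8649;  α = 0.1351.
Bypass flow = 0.1351×1630 = 220.15 kg/h.

220.1 kg/h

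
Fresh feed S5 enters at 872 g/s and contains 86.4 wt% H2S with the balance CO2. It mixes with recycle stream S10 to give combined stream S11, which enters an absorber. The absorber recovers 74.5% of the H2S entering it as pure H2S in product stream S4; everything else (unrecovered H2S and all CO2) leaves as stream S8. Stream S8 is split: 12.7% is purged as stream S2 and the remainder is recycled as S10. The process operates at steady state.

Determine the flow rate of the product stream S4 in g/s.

H2S in S11: m_A = 872×0.864 + (1−0.127)·(1−0.745)·m_A, so m_A = 753.41/0.7774 = 969.16 g/s.
Product S4 = 0.745×969.16 = 722.02 g/s.

722 g/s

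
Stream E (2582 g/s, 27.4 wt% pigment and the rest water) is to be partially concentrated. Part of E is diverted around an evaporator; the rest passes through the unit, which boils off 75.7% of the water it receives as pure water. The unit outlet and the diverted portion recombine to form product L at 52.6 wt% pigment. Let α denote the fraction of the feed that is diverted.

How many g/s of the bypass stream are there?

All 2582×0.274 = 707.47 g/s of pigment reaches L, so L = 707.47/0.526 = 1345 g/s and vapour = 1237 g/s.
The evaporator receives (1−α)·2582 of feed at 0.726 water and removes 0.757 of that water:
0.757×0.726×(1−α)×2582 = 1237
(1−α) = 1237/1419 = 0.8717;  α = 0.1283.
Bypass flow = 0.1283×2582 = 331.19 g/s.

331.2 g/s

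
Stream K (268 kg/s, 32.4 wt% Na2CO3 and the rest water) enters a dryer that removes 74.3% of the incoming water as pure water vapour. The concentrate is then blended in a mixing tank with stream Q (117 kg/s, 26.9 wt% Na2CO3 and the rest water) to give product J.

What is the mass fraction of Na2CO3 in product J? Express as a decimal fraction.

Vapour removed = 0.743×0.676×268 = 134.61 kg/s; concentrate = 133.39 kg/s.
Na2CO3 reaching the mixer = 86.832 (from concentrate) + 117×0.269 = 118.31 kg/s.
Product flow = 133.39 + 117 = 250.39 kg/s; Na2CO3 fraction = 0.4725.

0.4725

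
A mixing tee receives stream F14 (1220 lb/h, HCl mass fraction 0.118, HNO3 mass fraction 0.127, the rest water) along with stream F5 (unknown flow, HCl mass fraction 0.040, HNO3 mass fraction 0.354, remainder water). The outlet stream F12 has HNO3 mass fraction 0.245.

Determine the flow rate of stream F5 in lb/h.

Let F5 be the unknown flow. Total out = 1220 + F5.
HNO3 balance: 154.94 + 0.354·F5 = 0.245·(1220 + F5)
(0.354 − 0.245)·F5 = 0.245×1220 − 154.94 = 143.96
F5 = 143.96 / 0.109 = 1320.7 lb/h

1321 lb/h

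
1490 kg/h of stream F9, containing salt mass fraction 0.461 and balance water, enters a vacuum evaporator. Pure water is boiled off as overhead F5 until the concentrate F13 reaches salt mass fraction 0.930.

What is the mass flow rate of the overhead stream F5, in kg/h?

751.4 kg/h

salt is conserved: 1490×0.461 = 686.89 kg/h all reports to the concentrate.
Concentrate = 686.89/(target fraction) = 738.59 kg/h.
Overhead = 1490 − 738.59 = 751.41 kg/h.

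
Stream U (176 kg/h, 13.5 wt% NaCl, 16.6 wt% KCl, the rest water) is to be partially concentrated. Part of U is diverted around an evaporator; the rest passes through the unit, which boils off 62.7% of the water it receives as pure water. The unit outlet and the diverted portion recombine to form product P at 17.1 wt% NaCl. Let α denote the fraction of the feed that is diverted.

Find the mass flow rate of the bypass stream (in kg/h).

All 176×0.135 = 23.76 kg/h of NaCl reaches P, so P = 23.76/0.171 = 138.95 kg/h and vapour = 37.053 kg/h.
The evaporator receives (1−α)·176 of feed at 0.699 water and removes 0.627 of that water:
0.627×0.699×(1−α)×176 = 37.053
(1−α) = 37.053/77.136 = 0.4804;  α = 0.5196.
Bypass flow = 0.5196×176 = 91.458 kg/h.

91.46 kg/h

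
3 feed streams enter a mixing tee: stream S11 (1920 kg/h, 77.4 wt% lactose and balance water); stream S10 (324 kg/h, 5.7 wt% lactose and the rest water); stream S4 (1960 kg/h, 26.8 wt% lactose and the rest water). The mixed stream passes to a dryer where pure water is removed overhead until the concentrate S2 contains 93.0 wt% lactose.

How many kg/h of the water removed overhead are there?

lactose entering = 1920×0.774 + 324×0.057 + 1960×0.268 = 2029.8 kg/h.
All lactose reports to S2, so S2 = 2029.8/0.930 = 2182.6 kg/h.
Total feed = 4204 kg/h; overhead = 4204 − 2182.6 = 2021.4 kg/h.

2021 kg/h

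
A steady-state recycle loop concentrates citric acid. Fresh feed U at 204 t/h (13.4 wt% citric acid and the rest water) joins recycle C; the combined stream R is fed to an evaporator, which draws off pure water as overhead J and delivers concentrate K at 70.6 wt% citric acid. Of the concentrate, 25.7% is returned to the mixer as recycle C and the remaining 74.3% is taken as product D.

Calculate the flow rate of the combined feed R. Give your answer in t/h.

Overall citric acid balance (none leaves overhead): citric acid in fresh feed = citric acid in product, i.e. 204×0.134 = (1−0.257)·K·0.706.
K = 27.336/(0.706×0.743) = 52.112 t/h.
Recycle C = 0.257×52.112 = 13.393 t/h.
Combined feed R = 204 + 13.393 = 217.39 t/h.

217.4 t/h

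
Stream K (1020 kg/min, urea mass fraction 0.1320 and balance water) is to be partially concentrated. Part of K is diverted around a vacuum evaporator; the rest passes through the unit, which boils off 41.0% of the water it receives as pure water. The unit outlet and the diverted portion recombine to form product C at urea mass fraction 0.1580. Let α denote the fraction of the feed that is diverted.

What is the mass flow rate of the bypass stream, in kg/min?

548.4 kg/min

All 1020×0.132 = 134.64 kg/min of urea reaches C, so C = 134.64/0.158 = 852.15 kg/min and vapour = 167.85 kg/min.
The evaporator receives (1−α)·1020 of feed at 0.868 water and removes 0.410 of that water:
0.410×0.868×(1−α)×1020 = 167.85
(1−α) = 167.85/363 = 0.4624;  α = 0.5376.
Bypass flow = 0.5376×1020 = 548.36 kg/min.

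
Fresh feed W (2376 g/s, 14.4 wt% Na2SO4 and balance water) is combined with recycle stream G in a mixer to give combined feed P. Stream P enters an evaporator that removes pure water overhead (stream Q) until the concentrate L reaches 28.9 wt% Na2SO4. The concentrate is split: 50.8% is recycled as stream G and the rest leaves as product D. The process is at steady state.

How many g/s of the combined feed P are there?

Overall Na2SO4 balance (none leaves overhead): Na2SO4 in fresh feed = Na2SO4 in product, i.e. 2376×0.144 = (1−0.508)·L·0.289.
L = 342.14/(0.289×0.492) = 2406.3 g/s.
Recycle G = 0.508×2406.3 = 1222.4 g/s.
Combined feed P = 2376 + 1222.4 = 3598.4 g/s.

3598 g/s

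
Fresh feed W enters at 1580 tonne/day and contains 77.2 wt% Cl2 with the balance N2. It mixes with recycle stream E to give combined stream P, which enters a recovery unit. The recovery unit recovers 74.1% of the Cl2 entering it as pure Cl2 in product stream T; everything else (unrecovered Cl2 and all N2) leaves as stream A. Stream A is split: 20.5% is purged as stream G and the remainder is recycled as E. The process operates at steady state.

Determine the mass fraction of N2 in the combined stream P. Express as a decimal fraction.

0.534

N2 enters only via W and leaves only via the purge: 1580×0.228 = 0.205×(N2 in A), and the recovery unit passes all N2, so N2 in P = N2 in A = 1757.3 tonne/day.
Cl2 in P: m_A = 1580×0.772 + (1−0.205)·(1−0.741)·m_A, so m_A = 1219.8/0.7941 = 1536 tonne/day.
P = 1536 + 1757.3 = 3293.3 tonne/day.
N2 fraction in P = 1757.3/3293.3 = 0.534.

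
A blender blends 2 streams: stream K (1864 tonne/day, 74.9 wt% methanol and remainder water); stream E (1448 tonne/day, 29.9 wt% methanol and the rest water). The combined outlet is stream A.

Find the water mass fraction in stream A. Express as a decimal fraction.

Total flow out = 1864 + 1448 = 3312 tonne/day.
water in = 1864×0.251 + 1448×0.701 = 1482.9 tonne/day.
water mass fraction in A = 1482.9/3312 = 0.448.

0.448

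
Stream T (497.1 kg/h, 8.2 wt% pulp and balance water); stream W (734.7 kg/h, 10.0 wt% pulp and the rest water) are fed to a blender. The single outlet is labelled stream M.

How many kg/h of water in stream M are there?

1118 kg/h

water out = water in = 497.1×0.918 + 734.7×0.900 = 1117.6 kg/h.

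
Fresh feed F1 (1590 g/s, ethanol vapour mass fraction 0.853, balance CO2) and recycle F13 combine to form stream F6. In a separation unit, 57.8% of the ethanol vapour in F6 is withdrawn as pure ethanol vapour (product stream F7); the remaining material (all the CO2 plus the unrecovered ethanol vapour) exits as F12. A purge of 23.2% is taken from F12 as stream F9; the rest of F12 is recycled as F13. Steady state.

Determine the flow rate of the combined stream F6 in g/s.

3014 g/s

CO2 enters only via F1 and leaves only via the purge: 1590×0.147 = 0.232×(CO2 in F12), and the separation unit passes all CO2, so CO2 in F6 = CO2 in F12 = 1007.5 g/s.
ethanol vapour in F6: m_A = 1590×0.853 + (1−0.232)·(1−0.578)·m_A, so m_A = 1356.3/0.6759 = 2006.6 g/s.
F6 = 2006.6 + 1007.5 = 3014.1 g/s.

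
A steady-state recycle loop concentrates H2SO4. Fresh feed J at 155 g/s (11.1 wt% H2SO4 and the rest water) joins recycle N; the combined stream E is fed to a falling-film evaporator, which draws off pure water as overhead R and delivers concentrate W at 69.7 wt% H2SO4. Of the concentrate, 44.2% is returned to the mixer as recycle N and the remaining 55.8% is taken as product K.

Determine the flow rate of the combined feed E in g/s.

Overall H2SO4 balance (none leaves overhead): H2SO4 in fresh feed = H2SO4 in product, i.e. 155×0.111 = (1−0.442)·W·0.697.
W = 17.205/(0.697×0.558) = 44.237 g/s.
Recycle N = 0.442×44.237 = 19.553 g/s.
Combined feed E = 155 + 19.553 = 174.55 g/s.

174.6 g/s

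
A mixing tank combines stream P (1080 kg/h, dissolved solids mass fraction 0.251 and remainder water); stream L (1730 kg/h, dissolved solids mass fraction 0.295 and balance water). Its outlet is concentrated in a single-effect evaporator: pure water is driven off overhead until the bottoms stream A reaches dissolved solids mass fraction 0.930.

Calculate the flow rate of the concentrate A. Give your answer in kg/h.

840.2 kg/h

dissolved solids entering = 1080×0.251 + 1730×0.295 = 781.43 kg/h.
All dissolved solids reports to A, so A = 781.43/0.930 = 840.25 kg/h.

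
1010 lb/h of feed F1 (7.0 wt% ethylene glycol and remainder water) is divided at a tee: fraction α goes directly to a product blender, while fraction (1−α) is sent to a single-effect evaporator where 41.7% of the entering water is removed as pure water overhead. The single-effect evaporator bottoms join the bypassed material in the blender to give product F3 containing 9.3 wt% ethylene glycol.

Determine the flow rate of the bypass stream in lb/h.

All 1010×0.070 = 70.7 lb/h of ethylene glycol reaches F3, so F3 = 70.7/0.093 = 760.22 lb/h and vapour = 249.78 lb/h.
The evaporator receives (1−α)·1010 of feed at 0.930 water and removes 0.417 of that water:
0.417×0.930×(1−α)×1010 = 249.78
(1−α) = 249.78/391.69 = 0.6377;  α = 0.3623.
Bypass flow = 0.3623×1010 = 365.91 lb/h.

365.9 lb/h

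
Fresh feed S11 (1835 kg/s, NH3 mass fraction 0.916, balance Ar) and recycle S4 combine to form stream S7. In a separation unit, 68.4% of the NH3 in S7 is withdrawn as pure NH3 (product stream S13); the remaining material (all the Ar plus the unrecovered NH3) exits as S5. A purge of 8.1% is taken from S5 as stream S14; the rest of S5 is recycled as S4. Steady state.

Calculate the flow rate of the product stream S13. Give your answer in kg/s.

1620 kg/s

NH3 in S7: m_A = 1835×0.916 + (1−0.081)·(1−0.684)·m_A, so m_A = 1680.9/0.7096 = 2368.8 kg/s.
Product S13 = 0.684×2368.8 = 1620.2 kg/s.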